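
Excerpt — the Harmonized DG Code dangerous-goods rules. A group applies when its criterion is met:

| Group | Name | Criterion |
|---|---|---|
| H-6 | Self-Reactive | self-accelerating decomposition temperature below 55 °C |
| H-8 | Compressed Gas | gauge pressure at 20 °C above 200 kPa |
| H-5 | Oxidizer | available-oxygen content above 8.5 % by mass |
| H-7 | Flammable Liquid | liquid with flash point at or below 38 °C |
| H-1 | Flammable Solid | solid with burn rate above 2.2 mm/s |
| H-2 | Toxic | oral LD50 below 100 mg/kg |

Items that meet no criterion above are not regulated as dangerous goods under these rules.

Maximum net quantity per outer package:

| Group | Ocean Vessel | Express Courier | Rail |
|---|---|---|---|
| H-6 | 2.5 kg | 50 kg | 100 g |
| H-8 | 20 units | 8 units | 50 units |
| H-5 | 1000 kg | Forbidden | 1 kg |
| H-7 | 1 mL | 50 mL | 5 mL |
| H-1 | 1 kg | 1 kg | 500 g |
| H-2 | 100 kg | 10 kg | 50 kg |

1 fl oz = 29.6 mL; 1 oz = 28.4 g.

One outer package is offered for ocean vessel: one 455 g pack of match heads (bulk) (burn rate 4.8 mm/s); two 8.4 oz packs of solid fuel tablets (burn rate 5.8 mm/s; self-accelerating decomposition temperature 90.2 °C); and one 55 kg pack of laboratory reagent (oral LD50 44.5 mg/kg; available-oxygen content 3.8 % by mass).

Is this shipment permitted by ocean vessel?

Burn rate 4.8 mm/s meets the Group H-1 criterion (Flammable Solid), so the match heads (bulk) are Group H-1.
Burn rate 5.8 mm/s meets the Group H-1 criterion (Flammable Solid), so the solid fuel tablets are Group H-1.
The laboratory reagent has oral LD50 44.5 mg/kg, which is < 100 mg/kg, so it is Group H-2 (Toxic).
Group H-1 net quantity: 455 g + (two 8.4 oz packs = 477.12 g) = 932.12 g.
932.12 g is within the ocean vessel limit of 1 kg for Group H-1.
Group H-2 quantity: 55 kg.
55 kg is within the ocean vessel limit of 100 kg for Group H-2.
Every hazard group is within its ocean vessel limit and no segregation rule is violated.

Yes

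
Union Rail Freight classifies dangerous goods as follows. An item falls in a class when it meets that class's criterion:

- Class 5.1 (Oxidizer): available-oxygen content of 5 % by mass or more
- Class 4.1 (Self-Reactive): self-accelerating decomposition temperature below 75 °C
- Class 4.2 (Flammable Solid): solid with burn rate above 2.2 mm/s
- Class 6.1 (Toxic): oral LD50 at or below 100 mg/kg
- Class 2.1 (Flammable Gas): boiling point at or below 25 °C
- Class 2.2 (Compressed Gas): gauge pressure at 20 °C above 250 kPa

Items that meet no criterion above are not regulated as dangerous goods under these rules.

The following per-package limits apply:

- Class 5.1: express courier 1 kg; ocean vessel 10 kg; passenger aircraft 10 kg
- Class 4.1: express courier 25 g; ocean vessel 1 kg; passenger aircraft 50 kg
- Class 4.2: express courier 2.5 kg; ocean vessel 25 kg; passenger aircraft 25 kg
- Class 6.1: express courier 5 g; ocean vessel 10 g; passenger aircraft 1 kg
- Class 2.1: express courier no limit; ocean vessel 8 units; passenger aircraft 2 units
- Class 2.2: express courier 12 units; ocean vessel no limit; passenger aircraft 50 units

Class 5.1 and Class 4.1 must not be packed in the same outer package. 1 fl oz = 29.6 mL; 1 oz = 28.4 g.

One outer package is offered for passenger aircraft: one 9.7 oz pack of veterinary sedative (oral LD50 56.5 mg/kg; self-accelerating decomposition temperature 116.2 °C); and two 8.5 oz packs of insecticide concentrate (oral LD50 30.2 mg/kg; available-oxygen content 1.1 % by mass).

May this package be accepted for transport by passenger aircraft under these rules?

Yes

With oral LD50 56.5 mg/kg (≤ 100 mg/kg), the veterinary sedative falls in Class 6.1.
With oral LD50 30.2 mg/kg (≤ 100 mg/kg), the insecticide concentrate falls in Class 6.1.
Class 6.1 net quantity: (one 9.7 oz pack = 275.48 g) + (two 8.5 oz packs = 482.8 g) = 758.28 g.
758.28 g ≤ 1 kg (passenger aircraft limit, Class 6.1) — within limit.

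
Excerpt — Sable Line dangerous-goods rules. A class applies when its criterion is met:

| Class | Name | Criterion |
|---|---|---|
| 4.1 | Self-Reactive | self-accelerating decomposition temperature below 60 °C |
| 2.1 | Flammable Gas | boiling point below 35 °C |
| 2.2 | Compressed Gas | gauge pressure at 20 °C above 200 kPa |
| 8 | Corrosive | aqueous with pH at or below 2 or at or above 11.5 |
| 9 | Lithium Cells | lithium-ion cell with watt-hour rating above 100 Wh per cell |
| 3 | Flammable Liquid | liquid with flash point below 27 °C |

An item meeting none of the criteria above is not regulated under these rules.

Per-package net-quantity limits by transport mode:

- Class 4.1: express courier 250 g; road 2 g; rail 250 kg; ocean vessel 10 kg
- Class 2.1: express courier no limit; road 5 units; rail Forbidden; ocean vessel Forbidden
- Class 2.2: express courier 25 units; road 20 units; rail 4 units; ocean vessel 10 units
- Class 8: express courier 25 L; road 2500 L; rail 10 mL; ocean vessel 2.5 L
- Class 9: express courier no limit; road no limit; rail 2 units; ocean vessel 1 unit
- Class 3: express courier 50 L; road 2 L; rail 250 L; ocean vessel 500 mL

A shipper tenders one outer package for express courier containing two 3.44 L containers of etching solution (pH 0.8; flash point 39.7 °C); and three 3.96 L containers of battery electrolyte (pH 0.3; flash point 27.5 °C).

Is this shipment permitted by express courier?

Etching solution: pH 0.8 ≤ 2 → Class 8 (Corrosive).
Battery electrolyte: pH 0.3 ≤ 2 → Class 8 (Corrosive).
Total Class 8: (two 3.44 L containers = 6.88 L) + (three 3.96 L containers = 11.88 L) = 18.76 L.
18.76 L is within the express courier limit of 25 L for Class 8.

Yes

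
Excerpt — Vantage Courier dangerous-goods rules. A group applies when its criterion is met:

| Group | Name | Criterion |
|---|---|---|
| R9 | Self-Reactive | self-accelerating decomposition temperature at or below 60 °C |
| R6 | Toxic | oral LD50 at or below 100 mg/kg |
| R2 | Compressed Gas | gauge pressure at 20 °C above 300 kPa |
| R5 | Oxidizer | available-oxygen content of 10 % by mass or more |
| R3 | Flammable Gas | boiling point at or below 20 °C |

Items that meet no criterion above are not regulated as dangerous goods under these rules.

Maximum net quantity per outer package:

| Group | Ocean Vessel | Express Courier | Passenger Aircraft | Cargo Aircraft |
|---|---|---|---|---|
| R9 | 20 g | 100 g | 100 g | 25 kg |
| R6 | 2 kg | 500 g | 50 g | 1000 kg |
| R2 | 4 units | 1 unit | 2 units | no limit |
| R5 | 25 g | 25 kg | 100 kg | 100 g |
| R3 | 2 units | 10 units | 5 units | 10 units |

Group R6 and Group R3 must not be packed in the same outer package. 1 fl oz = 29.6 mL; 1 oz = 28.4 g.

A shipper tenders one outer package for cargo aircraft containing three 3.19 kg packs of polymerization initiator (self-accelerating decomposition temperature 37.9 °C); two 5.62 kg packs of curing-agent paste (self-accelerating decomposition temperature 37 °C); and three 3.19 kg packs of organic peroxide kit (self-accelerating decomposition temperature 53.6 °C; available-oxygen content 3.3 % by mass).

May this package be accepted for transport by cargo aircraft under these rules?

No

Self-accelerating decomposition temperature 37.9 °C meets the Group R9 criterion (Self-Reactive), so the polymerization initiator is Group R9.
Self-accelerating decomposition temperature 37 °C meets the Group R9 criterion (Self-Reactive), so the curing-agent paste is Group R9.
Self-accelerating decomposition temperature 53.6 °C meets the Group R9 criterion (Self-Reactive), so the organic peroxide kit is Group R9.
Total Group R9: (three 3.19 kg packs = 9.57 kg) + (two 5.62 kg packs = 11.24 kg) + (three 3.19 kg packs = 9.57 kg) = 30.38 kg.
That exceeds the Group R9 cargo aircraft limit of 25 kg.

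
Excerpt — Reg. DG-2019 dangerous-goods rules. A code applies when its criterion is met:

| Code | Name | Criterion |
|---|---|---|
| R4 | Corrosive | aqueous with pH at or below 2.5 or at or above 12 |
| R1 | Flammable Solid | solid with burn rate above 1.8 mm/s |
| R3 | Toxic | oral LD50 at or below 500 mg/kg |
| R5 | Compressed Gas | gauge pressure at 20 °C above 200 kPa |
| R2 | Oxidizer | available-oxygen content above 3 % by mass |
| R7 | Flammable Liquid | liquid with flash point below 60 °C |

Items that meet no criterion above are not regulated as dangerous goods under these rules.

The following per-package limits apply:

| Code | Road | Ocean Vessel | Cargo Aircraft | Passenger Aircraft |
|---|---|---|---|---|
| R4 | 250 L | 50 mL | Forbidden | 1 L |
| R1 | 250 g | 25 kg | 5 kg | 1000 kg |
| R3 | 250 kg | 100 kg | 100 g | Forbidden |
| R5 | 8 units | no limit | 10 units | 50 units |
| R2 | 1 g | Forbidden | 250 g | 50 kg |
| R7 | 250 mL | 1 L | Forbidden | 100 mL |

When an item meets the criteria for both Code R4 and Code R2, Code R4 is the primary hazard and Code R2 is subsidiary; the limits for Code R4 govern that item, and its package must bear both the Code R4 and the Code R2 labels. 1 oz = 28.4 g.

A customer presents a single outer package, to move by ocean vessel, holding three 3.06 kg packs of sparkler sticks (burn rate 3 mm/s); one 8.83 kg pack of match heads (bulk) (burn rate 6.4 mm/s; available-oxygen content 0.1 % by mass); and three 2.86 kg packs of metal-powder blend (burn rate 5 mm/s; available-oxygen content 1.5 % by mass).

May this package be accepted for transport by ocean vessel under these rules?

No

Sparkler sticks: burn rate 3 mm/s > 1.8 mm/s → Code R1 (Flammable Solid).
Burn rate 6.4 mm/s meets the Code R1 criterion (Flammable Solid), so the match heads (bulk) are Code R1.
The metal-powder blend has burn rate 5 mm/s, which is > 1.8 mm/s, so it is Code R1 (Flammable Solid).
Code R1 net quantity: (three 3.06 kg packs = 9.18 kg) + 8.83 kg + (three 2.86 kg packs = 8.58 kg) = 26.59 kg.
That exceeds the Code R1 ocean vessel limit of 25 kg.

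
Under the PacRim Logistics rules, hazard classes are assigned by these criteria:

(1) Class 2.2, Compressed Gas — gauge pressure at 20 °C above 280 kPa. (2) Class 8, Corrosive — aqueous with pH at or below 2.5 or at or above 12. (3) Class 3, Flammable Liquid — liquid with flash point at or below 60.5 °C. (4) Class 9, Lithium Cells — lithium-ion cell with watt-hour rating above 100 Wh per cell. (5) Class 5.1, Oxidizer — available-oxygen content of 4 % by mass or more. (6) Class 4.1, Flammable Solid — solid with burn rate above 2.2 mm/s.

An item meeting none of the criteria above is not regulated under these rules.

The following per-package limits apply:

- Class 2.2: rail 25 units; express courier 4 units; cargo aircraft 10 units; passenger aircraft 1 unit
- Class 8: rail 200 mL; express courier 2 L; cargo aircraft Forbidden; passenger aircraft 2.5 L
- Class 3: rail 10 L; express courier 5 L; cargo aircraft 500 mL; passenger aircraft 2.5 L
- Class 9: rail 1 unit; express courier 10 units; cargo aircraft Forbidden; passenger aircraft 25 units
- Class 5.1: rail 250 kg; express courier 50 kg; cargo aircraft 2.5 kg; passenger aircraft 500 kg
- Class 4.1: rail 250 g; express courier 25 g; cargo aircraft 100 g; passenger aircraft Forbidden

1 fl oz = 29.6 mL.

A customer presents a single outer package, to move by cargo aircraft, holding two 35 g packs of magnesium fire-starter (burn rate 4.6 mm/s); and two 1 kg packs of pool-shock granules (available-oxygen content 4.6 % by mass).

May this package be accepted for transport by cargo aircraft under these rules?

The magnesium fire-starter has burn rate 4.6 mm/s, which is > 2.2 mm/s, so it is Class 4.1 (Flammable Solid).
Pool-shock granules: available-oxygen content 4.6 % by mass ≥ 4 % by mass → Class 5.1 (Oxidizer).
Class 4.1 quantity: two 35 g packs = 70 g.
That is within the Class 4.1 cargo aircraft limit of 100 g.
Class 5.1 quantity: two 1 kg packs = 2 kg.
That is within the Class 5.1 cargo aircraft limit of 2.5 kg.
Every hazard class is within its cargo aircraft limit and no segregation rule is violated.

Yes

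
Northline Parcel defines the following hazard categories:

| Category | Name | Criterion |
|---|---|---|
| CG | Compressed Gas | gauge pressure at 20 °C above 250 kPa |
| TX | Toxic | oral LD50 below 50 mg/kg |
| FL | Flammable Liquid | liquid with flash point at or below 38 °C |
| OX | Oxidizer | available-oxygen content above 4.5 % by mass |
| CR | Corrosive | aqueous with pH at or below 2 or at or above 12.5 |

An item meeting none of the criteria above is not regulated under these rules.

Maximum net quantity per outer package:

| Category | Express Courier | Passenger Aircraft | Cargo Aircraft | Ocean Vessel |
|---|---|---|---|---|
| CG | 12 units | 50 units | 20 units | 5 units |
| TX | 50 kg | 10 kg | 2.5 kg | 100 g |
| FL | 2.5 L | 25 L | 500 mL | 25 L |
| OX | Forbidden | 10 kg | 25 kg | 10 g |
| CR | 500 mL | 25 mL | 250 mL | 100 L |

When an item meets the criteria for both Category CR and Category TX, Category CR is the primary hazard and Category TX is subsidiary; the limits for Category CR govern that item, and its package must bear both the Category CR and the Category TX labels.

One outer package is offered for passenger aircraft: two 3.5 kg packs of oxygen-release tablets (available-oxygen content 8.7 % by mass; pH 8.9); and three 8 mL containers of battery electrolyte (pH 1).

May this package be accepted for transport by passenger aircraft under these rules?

Yes

With available-oxygen content 8.7 % by mass (> 4.5 % by mass), the oxygen-release tablets fall in Category OX.
Battery electrolyte: pH 1 ≤ 2 → Category CR (Corrosive).
Category OX quantity: two 3.5 kg packs = 7 kg.
That is within the Category OX passenger aircraft limit of 10 kg.
Category CR quantity: three 8 mL containers = 24 mL.
24 mL is within the passenger aircraft limit of 25 mL for Category CR.
Every hazard category is within its passenger aircraft limit and no segregation rule is violated.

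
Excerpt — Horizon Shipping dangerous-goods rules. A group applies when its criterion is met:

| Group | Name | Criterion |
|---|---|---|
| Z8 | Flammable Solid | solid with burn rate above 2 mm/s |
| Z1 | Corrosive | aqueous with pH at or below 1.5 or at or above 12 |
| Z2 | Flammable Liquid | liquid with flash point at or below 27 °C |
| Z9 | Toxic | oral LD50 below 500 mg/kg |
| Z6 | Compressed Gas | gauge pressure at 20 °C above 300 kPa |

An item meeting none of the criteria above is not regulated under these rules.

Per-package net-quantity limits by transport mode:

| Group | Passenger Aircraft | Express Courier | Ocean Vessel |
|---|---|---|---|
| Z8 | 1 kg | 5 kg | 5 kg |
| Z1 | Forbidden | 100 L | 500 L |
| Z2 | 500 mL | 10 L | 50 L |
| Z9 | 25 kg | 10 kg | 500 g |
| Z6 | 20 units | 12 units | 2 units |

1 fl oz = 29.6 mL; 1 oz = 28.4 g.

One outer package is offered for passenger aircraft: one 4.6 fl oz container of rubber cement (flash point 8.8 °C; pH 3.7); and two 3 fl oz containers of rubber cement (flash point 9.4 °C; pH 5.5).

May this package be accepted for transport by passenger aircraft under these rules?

Flash point 8.8 °C meets the Group Z2 criterion (Flammable Liquid), so the rubber cement is Group Z2.
With flash point 9.4 °C (≤ 27 °C), the rubber cement falls in Group Z2.
Total Group Z2: (one 4.6 fl oz container = 136.16 mL) + (two 3 fl oz containers = 177.6 mL) = 313.76 mL.
313.76 mL ≤ 500 mL (passenger aircraft limit, Group Z2) — within limit.

Yes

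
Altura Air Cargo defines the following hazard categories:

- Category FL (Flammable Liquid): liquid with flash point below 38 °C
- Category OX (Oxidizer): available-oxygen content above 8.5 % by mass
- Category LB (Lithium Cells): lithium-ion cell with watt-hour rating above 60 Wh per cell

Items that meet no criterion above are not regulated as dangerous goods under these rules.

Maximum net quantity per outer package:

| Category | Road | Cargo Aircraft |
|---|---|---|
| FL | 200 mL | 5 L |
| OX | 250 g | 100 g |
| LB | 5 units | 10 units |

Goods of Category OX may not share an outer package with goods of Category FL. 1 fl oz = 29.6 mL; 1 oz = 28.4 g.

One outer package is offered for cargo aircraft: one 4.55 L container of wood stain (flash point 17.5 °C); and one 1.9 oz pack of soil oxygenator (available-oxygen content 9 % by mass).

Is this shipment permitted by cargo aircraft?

With flash point 17.5 °C (< 38 °C), the wood stain falls in Category FL.
With available-oxygen content 9 % by mass (> 8.5 % by mass), the soil oxygenator falls in Category OX.
Category OX quantity: one 1.9 oz pack = 53.96 g.
That is within the Category OX cargo aircraft limit of 100 g.
Category FL quantity: 4.55 L.
That is within the Category FL cargo aircraft limit of 5 L.
Category OX and Category FL may not share an outer package.

No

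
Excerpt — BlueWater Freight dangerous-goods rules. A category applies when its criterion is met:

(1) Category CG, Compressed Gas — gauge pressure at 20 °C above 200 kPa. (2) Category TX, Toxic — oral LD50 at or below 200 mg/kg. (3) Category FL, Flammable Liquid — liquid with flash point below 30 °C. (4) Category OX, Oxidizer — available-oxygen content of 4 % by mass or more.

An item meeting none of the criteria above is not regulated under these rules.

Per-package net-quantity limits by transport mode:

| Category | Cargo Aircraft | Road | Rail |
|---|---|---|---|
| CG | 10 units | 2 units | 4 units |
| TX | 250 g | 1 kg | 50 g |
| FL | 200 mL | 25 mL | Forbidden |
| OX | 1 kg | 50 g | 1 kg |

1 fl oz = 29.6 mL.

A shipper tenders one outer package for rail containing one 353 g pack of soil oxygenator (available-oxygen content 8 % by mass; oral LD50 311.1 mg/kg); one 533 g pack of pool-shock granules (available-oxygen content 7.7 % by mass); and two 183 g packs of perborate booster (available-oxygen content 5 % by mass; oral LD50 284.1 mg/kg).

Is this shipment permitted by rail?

No

Soil oxygenator: available-oxygen content 8 % by mass ≥ 4 % by mass → Category OX (Oxidizer).
The pool-shock granules have available-oxygen content 7.7 % by mass, which is ≥ 4 % by mass, so they are Category OX (Oxidizer).
Available-oxygen content 5 % by mass meets the Category OX criterion (Oxidizer), so the perborate booster is Category OX.
Category OX net quantity: 353 g + 533 g + (two 183 g packs = 366 g) = 1.252 kg.
1.252 kg > 1 kg (rail limit, Category OX) — over the limit.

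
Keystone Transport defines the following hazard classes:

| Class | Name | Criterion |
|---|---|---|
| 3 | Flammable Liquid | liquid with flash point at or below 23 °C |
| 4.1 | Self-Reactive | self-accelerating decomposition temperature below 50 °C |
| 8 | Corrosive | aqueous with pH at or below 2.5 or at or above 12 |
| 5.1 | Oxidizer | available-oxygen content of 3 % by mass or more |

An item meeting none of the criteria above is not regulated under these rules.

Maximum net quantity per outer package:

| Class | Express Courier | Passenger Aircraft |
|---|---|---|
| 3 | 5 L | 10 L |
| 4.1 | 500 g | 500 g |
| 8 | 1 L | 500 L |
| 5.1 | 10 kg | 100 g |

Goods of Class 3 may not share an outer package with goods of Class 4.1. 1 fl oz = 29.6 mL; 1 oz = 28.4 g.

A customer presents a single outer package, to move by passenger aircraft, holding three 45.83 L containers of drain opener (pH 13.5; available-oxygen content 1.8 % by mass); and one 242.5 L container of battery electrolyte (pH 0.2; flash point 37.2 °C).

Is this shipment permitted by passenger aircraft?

Yes

pH 13.5 meets the Class 8 criterion (Corrosive), so the drain opener is Class 8.
The battery electrolyte has pH 0.2, which is ≤ 2.5, so it is Class 8 (Corrosive).
Class 8 net quantity: (three 45.83 L containers = 137.49 L) + 242.5 L = 379.99 L.
379.99 L ≤ 500 L (passenger aircraft limit, Class 8) — within limit.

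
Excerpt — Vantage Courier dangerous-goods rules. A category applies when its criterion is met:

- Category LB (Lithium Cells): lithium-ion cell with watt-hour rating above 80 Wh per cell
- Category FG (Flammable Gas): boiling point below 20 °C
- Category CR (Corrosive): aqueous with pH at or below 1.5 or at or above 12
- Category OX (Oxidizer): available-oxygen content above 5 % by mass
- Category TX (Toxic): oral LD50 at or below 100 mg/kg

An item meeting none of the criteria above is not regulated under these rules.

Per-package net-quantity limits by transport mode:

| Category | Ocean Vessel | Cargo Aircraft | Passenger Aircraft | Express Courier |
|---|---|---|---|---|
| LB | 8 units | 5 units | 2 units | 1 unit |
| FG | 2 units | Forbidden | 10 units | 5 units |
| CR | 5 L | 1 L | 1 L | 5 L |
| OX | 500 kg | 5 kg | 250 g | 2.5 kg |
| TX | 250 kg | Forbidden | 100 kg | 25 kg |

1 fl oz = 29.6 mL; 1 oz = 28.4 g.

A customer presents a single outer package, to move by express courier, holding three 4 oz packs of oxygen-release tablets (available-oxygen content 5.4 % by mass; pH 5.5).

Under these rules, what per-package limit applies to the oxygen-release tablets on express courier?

2.5 kg

With available-oxygen content 5.4 % by mass (> 5 % by mass), the oxygen-release tablets fall in Category OX.
The express courier limit for Category OX is 2.5 kg.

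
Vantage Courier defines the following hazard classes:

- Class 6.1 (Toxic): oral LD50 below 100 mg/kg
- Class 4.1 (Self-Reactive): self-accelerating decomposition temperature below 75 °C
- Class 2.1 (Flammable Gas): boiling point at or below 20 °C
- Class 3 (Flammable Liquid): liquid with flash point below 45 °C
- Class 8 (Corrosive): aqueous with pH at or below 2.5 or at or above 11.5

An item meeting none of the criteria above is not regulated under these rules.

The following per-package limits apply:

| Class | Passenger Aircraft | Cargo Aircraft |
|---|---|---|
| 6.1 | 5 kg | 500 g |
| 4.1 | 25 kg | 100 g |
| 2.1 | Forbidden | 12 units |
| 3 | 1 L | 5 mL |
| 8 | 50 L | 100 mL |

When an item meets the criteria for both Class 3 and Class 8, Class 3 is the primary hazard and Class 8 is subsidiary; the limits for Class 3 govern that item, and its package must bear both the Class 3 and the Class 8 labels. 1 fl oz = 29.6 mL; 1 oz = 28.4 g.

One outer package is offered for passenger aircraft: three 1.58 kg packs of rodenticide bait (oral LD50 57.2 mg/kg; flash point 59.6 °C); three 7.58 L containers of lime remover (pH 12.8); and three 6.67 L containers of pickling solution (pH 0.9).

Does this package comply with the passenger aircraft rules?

With oral LD50 57.2 mg/kg (< 100 mg/kg), the rodenticide bait falls in Class 6.1.
Lime remover: pH 12.8 ≥ 11.5 → Class 8 (Corrosive).
With pH 0.9 (≤ 2.5), the pickling solution falls in Class 8.
Class 6.1 quantity: three 1.58 kg packs = 4.74 kg.
4.74 kg ≤ 5 kg (passenger aircraft limit, Class 6.1) — within limit.
Class 8 net quantity: (three 7.58 L containers = 22.74 L) + (three 6.67 L containers = 20.01 L) = 42.75 L.
42.75 L is within the passenger aircraft limit of 50 L for Class 8.
Every hazard class is within its passenger aircraft limit and no segregation rule is violated.

Yes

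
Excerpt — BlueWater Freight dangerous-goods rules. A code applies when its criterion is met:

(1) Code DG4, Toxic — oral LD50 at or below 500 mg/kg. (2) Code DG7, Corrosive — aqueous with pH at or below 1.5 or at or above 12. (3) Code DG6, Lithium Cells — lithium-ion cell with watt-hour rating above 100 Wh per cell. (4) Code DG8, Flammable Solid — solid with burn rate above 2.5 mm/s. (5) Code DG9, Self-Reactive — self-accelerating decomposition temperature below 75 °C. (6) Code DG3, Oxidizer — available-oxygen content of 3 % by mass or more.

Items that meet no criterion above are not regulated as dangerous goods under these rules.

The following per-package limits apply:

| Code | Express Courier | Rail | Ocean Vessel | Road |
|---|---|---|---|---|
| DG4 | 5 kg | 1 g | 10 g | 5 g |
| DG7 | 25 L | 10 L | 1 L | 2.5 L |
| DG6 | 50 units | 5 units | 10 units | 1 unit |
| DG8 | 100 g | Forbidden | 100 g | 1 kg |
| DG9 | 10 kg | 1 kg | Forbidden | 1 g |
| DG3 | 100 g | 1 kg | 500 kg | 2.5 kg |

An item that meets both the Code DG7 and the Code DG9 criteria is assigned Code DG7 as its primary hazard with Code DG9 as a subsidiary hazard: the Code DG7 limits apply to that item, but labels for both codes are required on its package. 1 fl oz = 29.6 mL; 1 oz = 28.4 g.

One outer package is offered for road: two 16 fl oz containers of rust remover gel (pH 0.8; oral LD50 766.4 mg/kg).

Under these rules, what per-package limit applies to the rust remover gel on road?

2.5 L

Rust remover gel: pH 0.8 ≤ 1.5 → Code DG7 (Corrosive).
The road limit for Code DG7 is 2.5 L.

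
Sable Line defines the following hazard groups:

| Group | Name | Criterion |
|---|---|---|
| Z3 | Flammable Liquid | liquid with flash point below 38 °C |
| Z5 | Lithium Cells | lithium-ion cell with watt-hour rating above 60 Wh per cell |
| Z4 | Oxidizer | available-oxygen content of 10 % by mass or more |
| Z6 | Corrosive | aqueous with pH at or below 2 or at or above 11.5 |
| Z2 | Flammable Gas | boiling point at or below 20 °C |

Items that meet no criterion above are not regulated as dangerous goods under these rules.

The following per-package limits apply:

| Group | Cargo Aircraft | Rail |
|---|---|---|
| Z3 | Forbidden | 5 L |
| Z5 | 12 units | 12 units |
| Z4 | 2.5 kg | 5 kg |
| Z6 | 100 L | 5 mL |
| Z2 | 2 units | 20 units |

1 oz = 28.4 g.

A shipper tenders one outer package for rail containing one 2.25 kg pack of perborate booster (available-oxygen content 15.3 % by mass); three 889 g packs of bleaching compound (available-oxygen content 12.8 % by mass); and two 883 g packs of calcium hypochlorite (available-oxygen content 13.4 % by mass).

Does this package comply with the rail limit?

Perborate booster: available-oxygen content 15.3 % by mass ≥ 10 % by mass → Group Z4 (Oxidizer).
Bleaching compound: available-oxygen content 12.8 % by mass ≥ 10 % by mass → Group Z4 (Oxidizer).
Calcium hypochlorite: available-oxygen content 13.4 % by mass ≥ 10 % by mass → Group Z4 (Oxidizer).
Total Group Z4: 2.25 kg + (three 889 g packs = 2.667 kg) + (two 883 g packs = 1.766 kg) = 6.683 kg.
6.683 kg > 5 kg (rail limit, Group Z4) — over the limit.

No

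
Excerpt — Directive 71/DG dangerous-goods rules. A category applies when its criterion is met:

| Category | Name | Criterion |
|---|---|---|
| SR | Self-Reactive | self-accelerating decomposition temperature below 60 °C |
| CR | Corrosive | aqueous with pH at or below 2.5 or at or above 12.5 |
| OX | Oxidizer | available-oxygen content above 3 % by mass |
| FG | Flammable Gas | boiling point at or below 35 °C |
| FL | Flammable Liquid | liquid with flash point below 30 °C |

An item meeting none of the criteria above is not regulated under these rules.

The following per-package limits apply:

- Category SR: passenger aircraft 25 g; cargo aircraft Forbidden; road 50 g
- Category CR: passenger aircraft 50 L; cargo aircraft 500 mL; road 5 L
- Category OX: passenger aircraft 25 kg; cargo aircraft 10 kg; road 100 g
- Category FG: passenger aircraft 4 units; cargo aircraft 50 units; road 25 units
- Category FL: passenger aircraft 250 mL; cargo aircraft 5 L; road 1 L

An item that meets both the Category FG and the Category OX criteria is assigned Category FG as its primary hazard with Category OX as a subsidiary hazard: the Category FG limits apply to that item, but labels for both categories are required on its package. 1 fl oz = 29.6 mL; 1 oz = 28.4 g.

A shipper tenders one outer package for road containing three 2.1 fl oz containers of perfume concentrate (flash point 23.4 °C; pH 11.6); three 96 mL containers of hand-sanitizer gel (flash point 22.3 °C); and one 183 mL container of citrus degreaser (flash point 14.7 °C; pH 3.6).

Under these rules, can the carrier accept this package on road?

The perfume concentrate has flash point 23.4 °C, which is < 30 °C, so it is Category FL (Flammable Liquid).
Hand-sanitizer gel: flash point 22.3 °C < 30 °C → Category FL (Flammable Liquid).
The citrus degreaser has flash point 14.7 °C, which is < 30 °C, so it is Category FL (Flammable Liquid).
Category FL net quantity: (three 2.1 fl oz containers = 186.48 mL) + (three 96 mL containers = 288 mL) + 183 mL = 657.48 mL.
657.48 mL ≤ 1 L (road limit, Category FL) — within limit.

Yes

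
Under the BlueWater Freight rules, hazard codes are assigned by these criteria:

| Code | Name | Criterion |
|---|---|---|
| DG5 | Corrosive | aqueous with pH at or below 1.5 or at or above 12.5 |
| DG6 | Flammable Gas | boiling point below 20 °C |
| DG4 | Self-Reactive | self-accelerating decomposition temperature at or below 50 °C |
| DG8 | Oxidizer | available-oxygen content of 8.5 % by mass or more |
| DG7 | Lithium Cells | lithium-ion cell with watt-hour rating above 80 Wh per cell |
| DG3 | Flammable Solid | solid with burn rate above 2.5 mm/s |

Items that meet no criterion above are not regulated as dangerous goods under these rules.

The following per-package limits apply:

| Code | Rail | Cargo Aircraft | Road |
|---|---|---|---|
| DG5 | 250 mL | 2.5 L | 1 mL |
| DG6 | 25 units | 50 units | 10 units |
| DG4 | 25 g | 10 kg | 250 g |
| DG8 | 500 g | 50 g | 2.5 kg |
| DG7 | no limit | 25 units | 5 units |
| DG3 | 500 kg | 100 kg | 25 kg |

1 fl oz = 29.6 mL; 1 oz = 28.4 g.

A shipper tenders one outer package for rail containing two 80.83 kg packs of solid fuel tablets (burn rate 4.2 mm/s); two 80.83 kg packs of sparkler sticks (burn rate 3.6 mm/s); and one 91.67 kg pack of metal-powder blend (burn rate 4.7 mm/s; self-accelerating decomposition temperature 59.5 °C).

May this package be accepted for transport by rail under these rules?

The solid fuel tablets have burn rate 4.2 mm/s, which is > 2.5 mm/s, so they are Code DG3 (Flammable Solid).
Burn rate 3.6 mm/s meets the Code DG3 criterion (Flammable Solid), so the sparkler sticks are Code DG3.
Metal-powder blend: burn rate 4.7 mm/s > 2.5 mm/s → Code DG3 (Flammable Solid).
Code DG3 net quantity: (two 80.83 kg packs = 161.66 kg) + (two 80.83 kg packs = 161.66 kg) + 91.67 kg = 414.99 kg.
That is within the Code DG3 rail limit of 500 kg.

Yes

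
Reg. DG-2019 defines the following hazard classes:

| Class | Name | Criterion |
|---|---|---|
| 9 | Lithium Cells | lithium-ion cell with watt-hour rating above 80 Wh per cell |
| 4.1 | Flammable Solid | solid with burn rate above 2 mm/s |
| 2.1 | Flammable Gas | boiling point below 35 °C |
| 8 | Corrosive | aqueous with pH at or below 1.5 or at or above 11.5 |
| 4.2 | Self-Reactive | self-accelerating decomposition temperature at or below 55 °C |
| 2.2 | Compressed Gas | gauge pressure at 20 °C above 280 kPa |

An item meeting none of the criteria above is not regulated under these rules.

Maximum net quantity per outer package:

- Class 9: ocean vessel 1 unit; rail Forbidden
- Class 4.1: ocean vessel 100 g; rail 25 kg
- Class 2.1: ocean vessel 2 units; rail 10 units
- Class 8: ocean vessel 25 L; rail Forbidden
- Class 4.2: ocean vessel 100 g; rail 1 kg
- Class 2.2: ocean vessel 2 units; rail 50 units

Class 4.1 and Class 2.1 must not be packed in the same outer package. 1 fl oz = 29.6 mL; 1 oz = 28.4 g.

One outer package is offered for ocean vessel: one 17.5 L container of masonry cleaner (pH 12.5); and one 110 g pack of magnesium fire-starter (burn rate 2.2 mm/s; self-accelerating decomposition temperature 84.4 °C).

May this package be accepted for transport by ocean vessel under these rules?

No

pH 12.5 meets the Class 8 criterion (Corrosive), so the masonry cleaner is Class 8.
Burn rate 2.2 mm/s meets the Class 4.1 criterion (Flammable Solid), so the magnesium fire-starter is Class 4.1.
Class 4.1 quantity: 110 g.
That exceeds the Class 4.1 ocean vessel limit of 100 g.
Class 8 quantity: 17.5 L.
17.5 L is within the ocean vessel limit of 25 L for Class 8.
The segregation rule (Class 4.1 with Class 2.1) does not apply to Class 4.1 with Class 8.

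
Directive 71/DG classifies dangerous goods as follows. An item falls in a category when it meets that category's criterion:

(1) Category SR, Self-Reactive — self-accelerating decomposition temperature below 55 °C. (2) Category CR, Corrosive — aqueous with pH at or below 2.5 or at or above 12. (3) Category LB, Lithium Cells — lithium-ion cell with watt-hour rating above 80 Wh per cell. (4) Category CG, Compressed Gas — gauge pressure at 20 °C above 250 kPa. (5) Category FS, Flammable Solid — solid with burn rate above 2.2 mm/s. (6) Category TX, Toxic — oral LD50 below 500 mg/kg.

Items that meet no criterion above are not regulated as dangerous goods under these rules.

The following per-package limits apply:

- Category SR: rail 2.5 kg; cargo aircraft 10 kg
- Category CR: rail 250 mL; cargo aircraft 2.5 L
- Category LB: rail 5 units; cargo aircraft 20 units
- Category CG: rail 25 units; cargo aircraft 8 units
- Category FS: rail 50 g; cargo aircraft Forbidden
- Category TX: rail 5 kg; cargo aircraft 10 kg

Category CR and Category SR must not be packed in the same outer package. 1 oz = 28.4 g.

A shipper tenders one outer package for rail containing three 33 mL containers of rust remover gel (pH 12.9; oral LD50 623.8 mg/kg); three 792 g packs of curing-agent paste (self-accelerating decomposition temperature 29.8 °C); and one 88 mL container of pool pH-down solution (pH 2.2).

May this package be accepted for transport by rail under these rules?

No

pH 12.9 meets the Category CR criterion (Corrosive), so the rust remover gel is Category CR.
The curing-agent paste has self-accelerating decomposition temperature 29.8 °C, which is < 55 °C, so it is Category SR (Self-Reactive).
The pool pH-down solution has pH 2.2, which is ≤ 2.5, so it is Category CR (Corrosive).
Total Category CR: (three 33 mL containers = 99 mL) + 88 mL = 187 mL.
That is within the Category CR rail limit of 250 mL.
Category SR quantity: three 792 g packs = 2.376 kg.
2.376 kg is within the rail limit of 2.5 kg for Category SR.
Category CR and Category SR may not share an outer package.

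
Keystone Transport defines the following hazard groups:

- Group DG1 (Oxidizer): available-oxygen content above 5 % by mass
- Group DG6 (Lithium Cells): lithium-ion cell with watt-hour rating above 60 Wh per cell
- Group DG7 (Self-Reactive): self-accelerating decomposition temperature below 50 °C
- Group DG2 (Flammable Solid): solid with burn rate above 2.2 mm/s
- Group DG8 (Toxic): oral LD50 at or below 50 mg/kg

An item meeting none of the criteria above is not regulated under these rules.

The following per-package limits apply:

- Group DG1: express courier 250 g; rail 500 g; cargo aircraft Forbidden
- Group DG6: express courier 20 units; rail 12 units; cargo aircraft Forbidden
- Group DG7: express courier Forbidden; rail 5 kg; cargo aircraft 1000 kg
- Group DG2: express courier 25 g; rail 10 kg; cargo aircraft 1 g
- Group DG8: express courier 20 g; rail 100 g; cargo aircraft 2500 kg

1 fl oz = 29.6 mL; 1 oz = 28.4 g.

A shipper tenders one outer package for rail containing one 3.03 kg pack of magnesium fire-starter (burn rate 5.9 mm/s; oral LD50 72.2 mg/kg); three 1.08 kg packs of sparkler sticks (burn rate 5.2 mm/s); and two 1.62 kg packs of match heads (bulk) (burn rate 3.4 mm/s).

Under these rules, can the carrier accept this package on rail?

Yes

The magnesium fire-starter has burn rate 5.9 mm/s, which is > 2.2 mm/s, so it is Group DG2 (Flammable Solid).
With burn rate 5.2 mm/s (> 2.2 mm/s), the sparkler sticks fall in Group DG2.
Burn rate 3.4 mm/s meets the Group DG2 criterion (Flammable Solid), so the match heads (bulk) are Group DG2.
Group DG2 net quantity: 3.03 kg + (three 1.08 kg packs = 3.24 kg) + (two 1.62 kg packs = 3.24 kg) = 9.51 kg.
That is within the Group DG2 rail limit of 10 kg.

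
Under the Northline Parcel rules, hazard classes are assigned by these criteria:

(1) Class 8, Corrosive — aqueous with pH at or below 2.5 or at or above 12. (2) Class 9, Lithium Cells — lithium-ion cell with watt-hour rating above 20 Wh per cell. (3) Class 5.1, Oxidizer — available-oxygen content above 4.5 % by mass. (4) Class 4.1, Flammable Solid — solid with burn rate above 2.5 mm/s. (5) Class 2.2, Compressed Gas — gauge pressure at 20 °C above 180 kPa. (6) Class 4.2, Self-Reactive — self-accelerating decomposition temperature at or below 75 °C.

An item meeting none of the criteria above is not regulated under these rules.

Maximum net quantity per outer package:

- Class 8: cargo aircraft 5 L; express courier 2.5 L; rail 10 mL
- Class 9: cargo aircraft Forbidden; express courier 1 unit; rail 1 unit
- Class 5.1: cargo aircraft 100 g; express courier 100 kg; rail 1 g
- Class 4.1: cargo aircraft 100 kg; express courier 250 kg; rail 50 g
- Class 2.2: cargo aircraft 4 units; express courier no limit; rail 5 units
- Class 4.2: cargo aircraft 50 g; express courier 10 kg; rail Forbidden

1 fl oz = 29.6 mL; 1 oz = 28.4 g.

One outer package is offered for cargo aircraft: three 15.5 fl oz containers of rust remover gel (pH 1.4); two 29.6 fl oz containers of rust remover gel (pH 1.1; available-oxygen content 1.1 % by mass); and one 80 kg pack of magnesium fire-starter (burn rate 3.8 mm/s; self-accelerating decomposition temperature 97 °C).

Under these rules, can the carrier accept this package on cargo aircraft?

With pH 1.4 (≤ 2.5), the rust remover gel falls in Class 8.
With pH 1.1 (≤ 2.5), the rust remover gel falls in Class 8.
Magnesium fire-starter: burn rate 3.8 mm/s > 2.5 mm/s → Class 4.1 (Flammable Solid).
Total Class 8: (three 15.5 fl oz containers = 1376.4 mL) + (two 29.6 fl oz containers = 1752.32 mL) = 3128.72 mL.
3128.72 mL ≤ 5 L (cargo aircraft limit, Class 8) — within limit.
Class 4.1 quantity: 80 kg.
80 kg is within the cargo aircraft limit of 100 kg for Class 4.1.
Every hazard class is within its cargo aircraft limit and no segregation rule is violated.

Yes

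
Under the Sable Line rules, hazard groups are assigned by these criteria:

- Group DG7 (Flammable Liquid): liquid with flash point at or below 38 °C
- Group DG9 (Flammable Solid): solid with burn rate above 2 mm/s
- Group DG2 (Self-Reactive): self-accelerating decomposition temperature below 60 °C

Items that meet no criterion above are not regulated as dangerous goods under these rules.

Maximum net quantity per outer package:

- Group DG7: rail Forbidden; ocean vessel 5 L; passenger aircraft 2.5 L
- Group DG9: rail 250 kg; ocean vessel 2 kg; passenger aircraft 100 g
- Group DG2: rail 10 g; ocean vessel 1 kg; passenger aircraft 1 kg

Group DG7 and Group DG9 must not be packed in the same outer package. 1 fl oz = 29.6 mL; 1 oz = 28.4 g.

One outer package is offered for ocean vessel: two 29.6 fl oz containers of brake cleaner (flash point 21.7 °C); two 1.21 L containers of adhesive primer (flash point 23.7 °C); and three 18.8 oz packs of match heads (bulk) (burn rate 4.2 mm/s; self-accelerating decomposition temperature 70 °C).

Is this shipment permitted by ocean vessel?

No

With flash point 21.7 °C (≤ 38 °C), the brake cleaner falls in Group DG7.
Flash point 23.7 °C meets the Group DG7 criterion (Flammable Liquid), so the adhesive primer is Group DG7.
Burn rate 4.2 mm/s meets the Group DG9 criterion (Flammable Solid), so the match heads (bulk) are Group DG9.
Group DG7 net quantity: (two 29.6 fl oz containers = 1752.32 mL) + (two 1.21 L containers = 2.42 L) = 4172.32 mL.
4172.32 mL ≤ 5 L (ocean vessel limit, Group DG7) — within limit.
Group DG9 quantity: three 18.8 oz packs = 1601.76 g.
1601.76 g is within the ocean vessel limit of 2 kg for Group DG9.
Group DG7 and Group DG9 may not share an outer package.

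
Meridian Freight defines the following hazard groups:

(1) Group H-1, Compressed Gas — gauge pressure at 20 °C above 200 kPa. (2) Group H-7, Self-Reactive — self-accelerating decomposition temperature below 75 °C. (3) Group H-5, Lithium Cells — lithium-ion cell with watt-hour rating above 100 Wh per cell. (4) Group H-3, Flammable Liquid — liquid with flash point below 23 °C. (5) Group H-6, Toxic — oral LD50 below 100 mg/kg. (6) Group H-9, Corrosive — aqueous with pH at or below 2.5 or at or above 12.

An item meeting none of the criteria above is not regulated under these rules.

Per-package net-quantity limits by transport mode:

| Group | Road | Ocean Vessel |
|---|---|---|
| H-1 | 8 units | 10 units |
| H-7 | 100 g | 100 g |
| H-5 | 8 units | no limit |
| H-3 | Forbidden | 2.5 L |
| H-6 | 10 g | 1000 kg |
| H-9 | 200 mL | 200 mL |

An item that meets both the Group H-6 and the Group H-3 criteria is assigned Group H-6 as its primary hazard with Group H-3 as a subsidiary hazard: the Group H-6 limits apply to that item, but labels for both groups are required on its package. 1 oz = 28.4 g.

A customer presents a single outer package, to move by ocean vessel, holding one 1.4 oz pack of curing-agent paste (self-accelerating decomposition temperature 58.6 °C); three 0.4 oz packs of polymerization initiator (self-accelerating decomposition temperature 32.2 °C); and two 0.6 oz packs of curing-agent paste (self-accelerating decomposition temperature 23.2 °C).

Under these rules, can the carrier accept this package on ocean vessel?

No

Self-accelerating decomposition temperature 58.6 °C meets the Group H-7 criterion (Self-Reactive), so the curing-agent paste is Group H-7.
The polymerization initiator has self-accelerating decomposition temperature 32.2 °C, which is < 75 °C, so it is Group H-7 (Self-Reactive).
With self-accelerating decomposition temperature 23.2 °C (< 75 °C), the curing-agent paste falls in Group H-7.
Total Group H-7: (one 1.4 oz pack = 39.76 g) + (three 0.4 oz packs = 34.08 g) + (two 0.6 oz packs = 34.08 g) = 107.92 g.
That exceeds the Group H-7 ocean vessel limit of 100 g.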